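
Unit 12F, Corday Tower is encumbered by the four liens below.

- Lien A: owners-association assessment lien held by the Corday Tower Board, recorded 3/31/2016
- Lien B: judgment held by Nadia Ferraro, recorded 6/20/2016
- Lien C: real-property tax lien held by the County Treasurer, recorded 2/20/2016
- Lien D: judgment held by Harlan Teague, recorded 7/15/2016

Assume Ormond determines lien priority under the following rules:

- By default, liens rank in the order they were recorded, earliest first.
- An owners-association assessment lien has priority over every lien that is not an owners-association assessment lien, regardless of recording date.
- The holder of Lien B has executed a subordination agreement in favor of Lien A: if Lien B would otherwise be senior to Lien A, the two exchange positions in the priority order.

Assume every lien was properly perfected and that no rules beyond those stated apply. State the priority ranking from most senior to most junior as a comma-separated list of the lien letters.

A, C, B, D

A, as an owners-association assessment lien, has superpriority and ranks first.
The other liens, earliest effective date first: C (2/20/2016), B (6/20/2016), D (7/15/2016).
B already ranks below A; the subordination has no effect.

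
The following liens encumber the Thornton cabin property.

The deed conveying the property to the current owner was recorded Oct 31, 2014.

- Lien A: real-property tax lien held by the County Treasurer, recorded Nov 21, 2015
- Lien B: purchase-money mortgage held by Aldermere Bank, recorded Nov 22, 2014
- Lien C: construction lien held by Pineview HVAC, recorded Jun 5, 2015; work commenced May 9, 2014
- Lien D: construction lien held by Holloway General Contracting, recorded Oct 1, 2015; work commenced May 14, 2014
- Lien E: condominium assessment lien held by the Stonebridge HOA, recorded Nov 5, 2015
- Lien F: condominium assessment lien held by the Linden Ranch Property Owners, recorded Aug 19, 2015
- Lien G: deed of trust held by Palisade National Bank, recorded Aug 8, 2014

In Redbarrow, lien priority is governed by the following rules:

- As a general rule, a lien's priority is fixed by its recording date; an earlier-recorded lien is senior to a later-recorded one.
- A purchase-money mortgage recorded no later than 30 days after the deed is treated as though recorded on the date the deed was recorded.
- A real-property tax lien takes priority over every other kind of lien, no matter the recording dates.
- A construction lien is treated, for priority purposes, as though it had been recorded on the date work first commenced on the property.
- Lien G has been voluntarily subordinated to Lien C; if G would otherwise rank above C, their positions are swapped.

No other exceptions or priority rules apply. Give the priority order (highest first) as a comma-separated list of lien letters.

A, C, D, G, B, F, E

First, effective dates: B relates back to the deed date Oct 31, 2014; C's effective date is May 9, 2014, when work began; D is treated as recorded May 14, 2014, the work-commencement date.
A is a real-property tax lien and takes priority over every other lien.
The other liens, earliest effective date first: C (May 9, 2014), D (May 14, 2014), G (Aug 8, 2014), B (Oct 31, 2014), F (Aug 19, 2015), E (Nov 5, 2015).
G is already junior to C, so the subordination agreement changes nothing.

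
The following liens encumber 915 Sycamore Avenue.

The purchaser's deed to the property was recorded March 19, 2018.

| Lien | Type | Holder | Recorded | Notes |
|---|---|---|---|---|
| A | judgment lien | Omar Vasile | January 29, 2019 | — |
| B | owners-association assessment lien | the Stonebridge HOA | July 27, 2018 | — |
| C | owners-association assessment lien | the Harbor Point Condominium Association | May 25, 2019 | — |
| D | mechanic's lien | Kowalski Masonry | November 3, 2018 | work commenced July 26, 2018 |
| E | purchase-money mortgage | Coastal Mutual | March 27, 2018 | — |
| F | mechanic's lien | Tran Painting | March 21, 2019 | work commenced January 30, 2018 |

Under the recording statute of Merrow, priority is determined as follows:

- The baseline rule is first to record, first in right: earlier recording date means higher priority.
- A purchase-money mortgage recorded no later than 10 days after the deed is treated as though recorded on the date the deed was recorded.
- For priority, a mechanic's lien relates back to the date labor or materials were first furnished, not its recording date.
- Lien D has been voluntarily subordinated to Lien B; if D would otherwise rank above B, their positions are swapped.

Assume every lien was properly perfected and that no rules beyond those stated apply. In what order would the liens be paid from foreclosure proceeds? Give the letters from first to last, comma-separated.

Effective dates after the stated exceptions: D's effective date is July 26, 2018, when work began; E relates back to the deed date March 19, 2018; F's effective date is January 30, 2018, when work began.
By effective date: F (January 30, 2018), E (March 19, 2018), D (July 26, 2018), B (July 27, 2018), A (January 29, 2019), C (May 25, 2019).
Because D would otherwise rank above B, the subordination swaps them.

F, E, B, D, A, C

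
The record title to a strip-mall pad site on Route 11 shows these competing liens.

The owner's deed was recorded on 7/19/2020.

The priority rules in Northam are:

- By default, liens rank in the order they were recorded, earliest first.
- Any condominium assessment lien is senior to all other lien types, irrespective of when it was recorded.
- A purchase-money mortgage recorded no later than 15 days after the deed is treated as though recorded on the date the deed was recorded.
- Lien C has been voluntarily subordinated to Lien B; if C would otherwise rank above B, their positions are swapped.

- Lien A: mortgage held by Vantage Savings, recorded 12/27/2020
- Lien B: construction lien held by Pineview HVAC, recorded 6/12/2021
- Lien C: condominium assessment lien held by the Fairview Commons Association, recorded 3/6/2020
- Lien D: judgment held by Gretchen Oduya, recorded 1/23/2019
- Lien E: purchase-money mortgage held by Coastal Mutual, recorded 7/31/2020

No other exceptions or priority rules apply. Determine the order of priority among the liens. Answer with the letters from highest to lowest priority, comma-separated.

B, D, E, A, C

Adjusting effective dates: E relates back to the deed date 7/19/2020.
C is a condominium assessment lien, so it outranks all other liens regardless of date.
Remaining liens by effective date: D (1/23/2019), E (7/19/2020), A (12/27/2020), B (6/12/2021).
Because C would otherwise rank above B, the subordination swaps them.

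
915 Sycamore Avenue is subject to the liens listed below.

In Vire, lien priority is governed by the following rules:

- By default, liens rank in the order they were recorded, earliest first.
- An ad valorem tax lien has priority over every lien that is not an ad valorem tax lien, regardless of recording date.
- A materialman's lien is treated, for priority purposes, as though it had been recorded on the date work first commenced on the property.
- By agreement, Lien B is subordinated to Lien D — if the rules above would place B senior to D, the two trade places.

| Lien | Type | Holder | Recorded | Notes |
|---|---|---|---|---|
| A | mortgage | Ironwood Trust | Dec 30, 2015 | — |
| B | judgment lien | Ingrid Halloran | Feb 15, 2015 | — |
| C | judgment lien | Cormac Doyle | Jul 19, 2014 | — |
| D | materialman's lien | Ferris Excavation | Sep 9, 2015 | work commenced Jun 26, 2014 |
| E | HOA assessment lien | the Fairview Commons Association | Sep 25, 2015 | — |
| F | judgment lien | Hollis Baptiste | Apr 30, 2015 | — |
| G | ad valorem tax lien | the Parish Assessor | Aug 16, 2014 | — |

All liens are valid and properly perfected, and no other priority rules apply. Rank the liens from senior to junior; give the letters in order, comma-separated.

Adjusting effective dates: D's effective date is Jun 26, 2014, when work began.
As an ad valorem tax lien, G is senior to every other lien.
Among the remaining liens, by effective date: D (Jun 26, 2014), C (Jul 19, 2014), B (Feb 15, 2015), F (Apr 30, 2015), E (Sep 25, 2015), A (Dec 30, 2015).
B already ranks below D; the subordination has no effect.

G, D, C, B, F, E, A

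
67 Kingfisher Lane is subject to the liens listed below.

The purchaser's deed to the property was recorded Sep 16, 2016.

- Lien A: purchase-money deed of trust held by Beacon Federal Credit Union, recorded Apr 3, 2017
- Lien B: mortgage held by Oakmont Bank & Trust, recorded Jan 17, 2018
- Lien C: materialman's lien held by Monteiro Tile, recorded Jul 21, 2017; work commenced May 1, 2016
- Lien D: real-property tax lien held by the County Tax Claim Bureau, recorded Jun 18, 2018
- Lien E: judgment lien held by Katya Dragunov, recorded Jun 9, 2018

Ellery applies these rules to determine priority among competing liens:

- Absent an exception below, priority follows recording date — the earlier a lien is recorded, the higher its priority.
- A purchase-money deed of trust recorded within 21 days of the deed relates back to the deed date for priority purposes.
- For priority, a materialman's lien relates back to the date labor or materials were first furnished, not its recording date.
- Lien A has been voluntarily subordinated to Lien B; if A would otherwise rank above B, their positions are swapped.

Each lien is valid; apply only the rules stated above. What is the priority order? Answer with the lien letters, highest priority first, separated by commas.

C, B, A, E, D

Effective dates: A was recorded 199 days after the deed, outside the 21-day window, so it keeps its recording date; C's effective date is May 1, 2016, when work began.
By effective date: C (May 1, 2016), A (Apr 3, 2017), B (Jan 17, 2018), E (Jun 9, 2018), D (Jun 18, 2018).
The subordination applies — A was senior to B — so A and B swap.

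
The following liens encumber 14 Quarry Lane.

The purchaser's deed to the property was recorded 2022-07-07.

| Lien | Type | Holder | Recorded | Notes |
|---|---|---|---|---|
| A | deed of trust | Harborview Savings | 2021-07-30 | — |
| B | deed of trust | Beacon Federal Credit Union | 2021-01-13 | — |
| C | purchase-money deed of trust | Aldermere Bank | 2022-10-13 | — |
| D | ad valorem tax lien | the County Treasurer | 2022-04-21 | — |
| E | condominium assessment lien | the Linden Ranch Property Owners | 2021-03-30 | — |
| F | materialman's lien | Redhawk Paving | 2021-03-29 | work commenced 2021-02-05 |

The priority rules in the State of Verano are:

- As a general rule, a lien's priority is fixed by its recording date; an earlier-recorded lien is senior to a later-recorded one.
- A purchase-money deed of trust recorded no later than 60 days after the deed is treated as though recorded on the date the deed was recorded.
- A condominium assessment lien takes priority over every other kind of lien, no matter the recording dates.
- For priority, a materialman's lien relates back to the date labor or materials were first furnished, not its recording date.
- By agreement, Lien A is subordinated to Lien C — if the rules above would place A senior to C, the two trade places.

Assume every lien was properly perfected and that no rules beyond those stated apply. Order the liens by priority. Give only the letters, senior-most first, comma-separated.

E, B, F, C, D, A

Adjusting effective dates: C missed the 60-day window (98 days after the deed), so its recording date stands; F is treated as recorded 2021-02-05, the work-commencement date.
E is a condominium assessment lien, so it outranks all other liens regardless of date.
Among the remaining liens, by effective date: B (2021-01-13), F (2021-02-05), A (2021-07-30), D (2022-04-21), C (2022-10-13).
The subordination applies — A was senior to C — so A and C swap.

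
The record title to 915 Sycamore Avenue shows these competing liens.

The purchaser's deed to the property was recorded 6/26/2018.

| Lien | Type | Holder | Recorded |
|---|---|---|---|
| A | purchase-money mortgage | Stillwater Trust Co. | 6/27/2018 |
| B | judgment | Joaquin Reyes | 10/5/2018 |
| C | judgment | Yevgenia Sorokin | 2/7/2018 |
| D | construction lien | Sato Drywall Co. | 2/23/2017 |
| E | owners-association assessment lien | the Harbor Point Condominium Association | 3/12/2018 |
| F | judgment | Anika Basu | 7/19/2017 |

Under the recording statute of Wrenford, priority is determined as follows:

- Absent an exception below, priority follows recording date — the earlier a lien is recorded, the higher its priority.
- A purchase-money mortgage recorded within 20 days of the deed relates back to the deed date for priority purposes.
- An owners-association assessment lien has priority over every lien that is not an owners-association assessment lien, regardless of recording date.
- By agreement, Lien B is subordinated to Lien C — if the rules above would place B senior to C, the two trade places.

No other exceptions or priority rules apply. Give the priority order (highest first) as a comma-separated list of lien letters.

E, D, F, C, A, B

Adjusting effective dates: A relates back to the deed date 6/26/2018.
E, as an owners-association assessment lien, has superpriority and ranks first.
Remaining liens by effective date: D (2/23/2017), F (7/19/2017), C (2/7/2018), A (6/26/2018), B (10/5/2018).
B is already junior to C, so the subordination agreement changes nothing.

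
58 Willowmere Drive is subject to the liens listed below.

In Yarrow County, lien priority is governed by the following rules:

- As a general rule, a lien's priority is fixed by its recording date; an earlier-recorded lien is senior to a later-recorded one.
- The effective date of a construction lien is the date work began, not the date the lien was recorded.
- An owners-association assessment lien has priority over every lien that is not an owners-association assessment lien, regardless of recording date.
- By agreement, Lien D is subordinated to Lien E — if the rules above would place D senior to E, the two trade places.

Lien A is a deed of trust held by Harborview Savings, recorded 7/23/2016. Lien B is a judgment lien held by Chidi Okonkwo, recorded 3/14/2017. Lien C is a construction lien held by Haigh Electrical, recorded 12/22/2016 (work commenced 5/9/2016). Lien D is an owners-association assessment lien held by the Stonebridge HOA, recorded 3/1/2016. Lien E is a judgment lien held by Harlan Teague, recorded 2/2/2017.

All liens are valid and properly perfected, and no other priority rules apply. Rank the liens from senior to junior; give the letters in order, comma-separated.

Adjusting effective dates: C's effective date is 5/9/2016, when work began.
D, as an owners-association assessment lien, has superpriority and ranks first.
Remaining liens by effective date: C (5/9/2016), A (7/23/2016), E (2/2/2017), B (3/14/2017).
D would otherwise be senior to E, so under the subordination agreement D and E exchange positions.

E, C, A, D, B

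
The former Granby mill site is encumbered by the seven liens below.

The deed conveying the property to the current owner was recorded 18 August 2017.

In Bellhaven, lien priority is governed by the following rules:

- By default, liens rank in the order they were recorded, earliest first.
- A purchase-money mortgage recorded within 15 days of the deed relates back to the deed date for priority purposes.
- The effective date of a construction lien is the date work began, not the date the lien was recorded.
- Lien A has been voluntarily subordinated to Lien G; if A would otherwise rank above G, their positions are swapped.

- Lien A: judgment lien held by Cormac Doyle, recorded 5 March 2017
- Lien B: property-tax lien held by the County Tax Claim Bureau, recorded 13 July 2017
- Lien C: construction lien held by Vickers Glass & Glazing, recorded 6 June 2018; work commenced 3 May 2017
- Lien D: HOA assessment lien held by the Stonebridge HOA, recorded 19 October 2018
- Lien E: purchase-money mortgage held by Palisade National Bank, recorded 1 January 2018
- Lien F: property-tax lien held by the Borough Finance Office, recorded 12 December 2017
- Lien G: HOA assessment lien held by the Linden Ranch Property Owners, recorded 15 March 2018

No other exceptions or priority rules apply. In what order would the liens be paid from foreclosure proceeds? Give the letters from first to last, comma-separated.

G, C, B, F, E, A, D

Effective dates: C's effective date is 3 May 2017, when work began; E was recorded 136 days after the deed — beyond 15 days — so no relation-back applies.
By effective date, earliest first: A (5 March 2017), C (3 May 2017), B (13 July 2017), F (12 December 2017), E (1 January 2018), G (15 March 2018), D (19 October 2018).
Because A would otherwise rank above G, the subordination swaps them.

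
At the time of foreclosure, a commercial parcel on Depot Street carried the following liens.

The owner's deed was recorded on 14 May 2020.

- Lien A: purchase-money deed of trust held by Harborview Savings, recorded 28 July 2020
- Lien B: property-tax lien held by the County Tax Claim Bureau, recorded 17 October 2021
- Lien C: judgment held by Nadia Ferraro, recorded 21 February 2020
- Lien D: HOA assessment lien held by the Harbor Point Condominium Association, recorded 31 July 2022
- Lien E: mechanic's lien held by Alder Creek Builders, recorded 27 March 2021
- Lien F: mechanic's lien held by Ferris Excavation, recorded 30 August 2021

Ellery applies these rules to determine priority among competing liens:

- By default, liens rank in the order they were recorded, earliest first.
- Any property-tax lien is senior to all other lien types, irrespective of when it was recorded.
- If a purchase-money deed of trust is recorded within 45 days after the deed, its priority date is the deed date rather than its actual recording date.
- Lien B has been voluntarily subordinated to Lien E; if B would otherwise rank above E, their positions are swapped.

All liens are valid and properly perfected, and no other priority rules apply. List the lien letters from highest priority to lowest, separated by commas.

Adjusting effective dates: A was recorded 75 days after the deed, outside the 45-day window, so it keeps its recording date.
B is a property-tax lien, so it outranks all other liens regardless of date.
Among the remaining liens, by effective date: C (21 February 2020), A (28 July 2020), E (27 March 2021), F (30 August 2021), D (31 July 2022).
B would otherwise be senior to E, so under the subordination agreement B and E exchange positions.

E, C, A, B, F, D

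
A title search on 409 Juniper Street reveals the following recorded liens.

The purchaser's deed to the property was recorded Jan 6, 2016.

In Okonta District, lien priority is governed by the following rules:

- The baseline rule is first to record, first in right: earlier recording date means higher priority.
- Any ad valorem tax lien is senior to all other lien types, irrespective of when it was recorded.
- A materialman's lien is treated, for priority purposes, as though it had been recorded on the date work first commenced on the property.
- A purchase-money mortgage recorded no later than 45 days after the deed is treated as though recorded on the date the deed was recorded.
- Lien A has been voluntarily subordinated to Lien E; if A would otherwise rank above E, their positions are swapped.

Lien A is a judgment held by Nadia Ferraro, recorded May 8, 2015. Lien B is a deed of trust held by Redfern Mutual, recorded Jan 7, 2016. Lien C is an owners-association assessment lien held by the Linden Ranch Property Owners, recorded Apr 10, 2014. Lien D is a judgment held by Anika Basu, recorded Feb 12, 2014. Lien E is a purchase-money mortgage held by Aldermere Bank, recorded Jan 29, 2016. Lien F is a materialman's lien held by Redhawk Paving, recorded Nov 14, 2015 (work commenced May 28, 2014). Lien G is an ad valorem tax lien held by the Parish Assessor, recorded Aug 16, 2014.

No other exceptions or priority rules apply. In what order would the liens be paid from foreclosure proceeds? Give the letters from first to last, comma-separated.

Effective dates after the stated exceptions: E was recorded within the 45-day window, so its effective date is the deed date Jan 6, 2016; F relates back to May 28, 2014 (work commenced).
G is an ad valorem tax lien, so it outranks all other liens regardless of date.
Ordering the rest by effective date: D (Feb 12, 2014), C (Apr 10, 2014), F (May 28, 2014), A (May 8, 2015), E (Jan 6, 2016), B (Jan 7, 2016).
A would otherwise be senior to E, so under the subordination agreement A and E exchange positions.

G, D, C, F, E, A, B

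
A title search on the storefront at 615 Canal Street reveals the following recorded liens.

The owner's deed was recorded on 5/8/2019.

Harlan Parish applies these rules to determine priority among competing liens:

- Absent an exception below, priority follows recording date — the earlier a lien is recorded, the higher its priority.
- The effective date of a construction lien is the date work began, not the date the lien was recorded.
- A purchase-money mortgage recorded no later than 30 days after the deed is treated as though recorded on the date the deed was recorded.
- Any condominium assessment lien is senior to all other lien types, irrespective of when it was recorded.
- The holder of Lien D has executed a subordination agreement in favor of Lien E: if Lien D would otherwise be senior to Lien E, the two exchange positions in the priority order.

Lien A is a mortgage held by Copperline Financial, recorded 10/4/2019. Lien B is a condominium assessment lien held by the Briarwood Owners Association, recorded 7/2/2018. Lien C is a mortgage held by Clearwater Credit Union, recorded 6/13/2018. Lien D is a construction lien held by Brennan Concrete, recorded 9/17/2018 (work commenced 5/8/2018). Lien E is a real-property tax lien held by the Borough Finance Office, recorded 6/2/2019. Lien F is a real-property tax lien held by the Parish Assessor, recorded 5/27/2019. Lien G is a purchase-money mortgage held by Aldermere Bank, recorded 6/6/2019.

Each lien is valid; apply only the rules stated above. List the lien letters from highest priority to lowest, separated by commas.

B, E, C, G, F, D, A

Effective dates after the stated exceptions: D's effective date is 5/8/2018, when work began; G's effective date is the deed date, 5/8/2019.
B is a condominium assessment lien, so it outranks all other liens regardless of date.
Remaining liens by effective date: D (5/8/2018), C (6/13/2018), G (5/8/2019), F (5/27/2019), E (6/2/2019), A (10/4/2019).
D is senior to E before the subordination, so the two trade places.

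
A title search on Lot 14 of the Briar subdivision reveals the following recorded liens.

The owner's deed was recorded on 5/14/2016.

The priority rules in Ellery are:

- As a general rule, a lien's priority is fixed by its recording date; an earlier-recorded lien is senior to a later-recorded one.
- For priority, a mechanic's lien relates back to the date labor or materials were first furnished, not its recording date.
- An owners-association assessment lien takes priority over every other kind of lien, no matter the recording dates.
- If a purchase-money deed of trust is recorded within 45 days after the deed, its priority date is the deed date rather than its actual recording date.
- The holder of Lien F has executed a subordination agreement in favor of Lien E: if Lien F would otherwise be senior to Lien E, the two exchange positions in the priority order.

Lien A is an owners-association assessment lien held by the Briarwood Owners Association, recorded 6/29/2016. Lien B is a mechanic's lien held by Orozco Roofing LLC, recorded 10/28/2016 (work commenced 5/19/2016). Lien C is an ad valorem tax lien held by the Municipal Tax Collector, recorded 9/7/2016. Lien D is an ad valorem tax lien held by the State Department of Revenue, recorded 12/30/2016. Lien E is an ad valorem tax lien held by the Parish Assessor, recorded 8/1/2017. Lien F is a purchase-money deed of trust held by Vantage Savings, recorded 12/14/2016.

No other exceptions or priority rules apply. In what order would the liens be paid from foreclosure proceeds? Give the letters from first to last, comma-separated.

First, effective dates: B is treated as recorded 5/19/2016, the work-commencement date; F missed the 45-day window (214 days after the deed), so its recording date stands.
A is an owners-association assessment lien, so it outranks all other liens regardless of date.
Remaining liens by effective date: B (5/19/2016), C (9/7/2016), F (12/14/2016), D (12/30/2016), E (8/1/2017).
F would otherwise be senior to E, so under the subordination agreement F and E exchange positions.

A, B, C, E, D, F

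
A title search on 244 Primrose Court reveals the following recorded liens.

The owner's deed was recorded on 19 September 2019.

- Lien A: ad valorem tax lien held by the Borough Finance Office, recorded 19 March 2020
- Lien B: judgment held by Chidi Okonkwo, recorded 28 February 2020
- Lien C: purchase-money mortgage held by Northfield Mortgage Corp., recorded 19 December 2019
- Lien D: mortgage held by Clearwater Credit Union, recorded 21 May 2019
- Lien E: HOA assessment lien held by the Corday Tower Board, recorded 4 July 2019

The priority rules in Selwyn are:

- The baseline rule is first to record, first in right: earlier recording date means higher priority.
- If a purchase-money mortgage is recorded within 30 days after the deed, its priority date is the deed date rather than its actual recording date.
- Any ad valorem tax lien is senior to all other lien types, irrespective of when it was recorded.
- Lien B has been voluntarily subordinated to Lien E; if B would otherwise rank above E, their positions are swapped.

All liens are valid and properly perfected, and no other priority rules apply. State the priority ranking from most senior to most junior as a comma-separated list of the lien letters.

A, D, E, C, B

Adjusting effective dates: C was recorded 91 days after the deed — beyond 30 days — so no relation-back applies.
A, as an ad valorem tax lien, has superpriority and ranks first.
Ordering the rest by effective date: D (21 May 2019), E (4 July 2019), C (19 December 2019), B (28 February 2020).
Since B is not senior to E, the subordination leaves the order unchanged.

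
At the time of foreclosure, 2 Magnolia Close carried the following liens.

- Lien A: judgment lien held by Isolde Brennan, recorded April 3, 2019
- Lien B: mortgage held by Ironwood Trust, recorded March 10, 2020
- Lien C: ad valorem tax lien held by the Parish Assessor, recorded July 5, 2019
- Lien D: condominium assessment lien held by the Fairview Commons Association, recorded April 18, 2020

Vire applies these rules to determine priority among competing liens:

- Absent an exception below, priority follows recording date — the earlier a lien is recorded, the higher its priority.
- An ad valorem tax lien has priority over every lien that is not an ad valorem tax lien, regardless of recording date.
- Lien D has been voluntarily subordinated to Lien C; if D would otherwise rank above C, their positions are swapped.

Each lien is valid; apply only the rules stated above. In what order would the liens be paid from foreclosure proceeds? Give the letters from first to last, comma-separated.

As an ad valorem tax lien, C is senior to every other lien.
Ordering the rest by effective date: A (April 3, 2019), B (March 10, 2020), D (April 18, 2020).
Since D is not senior to C, the subordination leaves the order unchanged.

C, A, B, D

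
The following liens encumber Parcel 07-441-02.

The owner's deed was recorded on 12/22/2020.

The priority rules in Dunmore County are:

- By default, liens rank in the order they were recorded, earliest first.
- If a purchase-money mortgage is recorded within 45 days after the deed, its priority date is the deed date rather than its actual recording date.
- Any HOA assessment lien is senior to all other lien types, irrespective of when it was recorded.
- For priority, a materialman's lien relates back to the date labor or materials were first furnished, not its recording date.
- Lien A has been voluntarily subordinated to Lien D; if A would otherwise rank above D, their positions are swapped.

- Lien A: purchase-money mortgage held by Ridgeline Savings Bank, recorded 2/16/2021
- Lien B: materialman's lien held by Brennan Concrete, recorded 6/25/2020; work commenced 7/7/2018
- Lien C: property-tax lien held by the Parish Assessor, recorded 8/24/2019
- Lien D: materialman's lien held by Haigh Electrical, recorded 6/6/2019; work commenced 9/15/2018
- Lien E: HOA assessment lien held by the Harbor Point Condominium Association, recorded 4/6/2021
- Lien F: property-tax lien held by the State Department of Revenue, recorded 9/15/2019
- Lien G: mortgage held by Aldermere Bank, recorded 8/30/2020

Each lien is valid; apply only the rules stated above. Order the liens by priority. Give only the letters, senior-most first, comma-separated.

E, B, D, C, F, G, A

First, effective dates: A was recorded 56 days after the deed — beyond 45 days — so no relation-back applies; B's effective date is 7/7/2018, when work began; D relates back to 9/15/2018 (work commenced).
E, as an HOA assessment lien, has superpriority and ranks first.
Remaining liens by effective date: B (7/7/2018), D (9/15/2018), C (8/24/2019), F (9/15/2019), G (8/30/2020), A (2/16/2021).
A already ranks below D; the subordination has no effect.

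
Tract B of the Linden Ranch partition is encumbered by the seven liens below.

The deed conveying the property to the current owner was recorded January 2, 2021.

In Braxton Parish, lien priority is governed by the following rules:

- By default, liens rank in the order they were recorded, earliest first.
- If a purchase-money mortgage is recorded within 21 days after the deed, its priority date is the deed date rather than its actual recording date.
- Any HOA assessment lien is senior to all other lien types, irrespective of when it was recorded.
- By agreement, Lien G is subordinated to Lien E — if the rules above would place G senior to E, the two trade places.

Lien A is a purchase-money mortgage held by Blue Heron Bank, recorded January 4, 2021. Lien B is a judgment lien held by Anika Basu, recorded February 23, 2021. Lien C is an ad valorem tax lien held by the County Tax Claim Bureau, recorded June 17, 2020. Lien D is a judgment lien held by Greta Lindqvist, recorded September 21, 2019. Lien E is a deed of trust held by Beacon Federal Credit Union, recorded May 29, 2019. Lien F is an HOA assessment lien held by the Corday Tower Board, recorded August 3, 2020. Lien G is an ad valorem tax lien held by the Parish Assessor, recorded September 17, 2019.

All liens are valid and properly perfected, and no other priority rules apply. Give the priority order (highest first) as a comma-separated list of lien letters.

F, E, G, D, C, A, B

First, effective dates: A was recorded within the 21-day window, so its effective date is the deed date January 2, 2021.
F, as an HOA assessment lien, has superpriority and ranks first.
Among the remaining liens, by effective date: E (May 29, 2019), G (September 17, 2019), D (September 21, 2019), C (June 17, 2020), A (January 2, 2021), B (February 23, 2021).
G is already junior to E, so the subordination agreement changes nothing.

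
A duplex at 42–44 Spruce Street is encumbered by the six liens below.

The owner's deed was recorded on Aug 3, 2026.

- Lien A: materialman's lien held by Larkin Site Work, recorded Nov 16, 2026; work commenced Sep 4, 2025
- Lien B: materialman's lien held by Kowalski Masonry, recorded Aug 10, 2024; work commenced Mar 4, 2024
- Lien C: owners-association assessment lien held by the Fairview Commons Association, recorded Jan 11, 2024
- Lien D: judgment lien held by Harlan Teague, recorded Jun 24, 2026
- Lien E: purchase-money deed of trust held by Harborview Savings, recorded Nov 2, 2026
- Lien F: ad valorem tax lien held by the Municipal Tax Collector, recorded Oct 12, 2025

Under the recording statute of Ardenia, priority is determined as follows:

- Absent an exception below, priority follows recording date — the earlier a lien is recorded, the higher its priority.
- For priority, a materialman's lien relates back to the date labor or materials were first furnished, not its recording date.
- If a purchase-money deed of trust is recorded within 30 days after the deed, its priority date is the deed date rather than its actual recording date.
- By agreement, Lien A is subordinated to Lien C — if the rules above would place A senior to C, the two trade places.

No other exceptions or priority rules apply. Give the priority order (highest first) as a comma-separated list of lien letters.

Effective dates: A is treated as recorded Sep 4, 2025, the work-commencement date; B relates back to Mar 4, 2024 (work commenced); E was recorded 91 days after the deed, outside the 30-day window, so it keeps its recording date.
By effective date, earliest first: C (Jan 11, 2024), B (Mar 4, 2024), A (Sep 4, 2025), F (Oct 12, 2025), D (Jun 24, 2026), E (Nov 2, 2026).
A already ranks below C; the subordination has no effect.

C, B, A, F, D, E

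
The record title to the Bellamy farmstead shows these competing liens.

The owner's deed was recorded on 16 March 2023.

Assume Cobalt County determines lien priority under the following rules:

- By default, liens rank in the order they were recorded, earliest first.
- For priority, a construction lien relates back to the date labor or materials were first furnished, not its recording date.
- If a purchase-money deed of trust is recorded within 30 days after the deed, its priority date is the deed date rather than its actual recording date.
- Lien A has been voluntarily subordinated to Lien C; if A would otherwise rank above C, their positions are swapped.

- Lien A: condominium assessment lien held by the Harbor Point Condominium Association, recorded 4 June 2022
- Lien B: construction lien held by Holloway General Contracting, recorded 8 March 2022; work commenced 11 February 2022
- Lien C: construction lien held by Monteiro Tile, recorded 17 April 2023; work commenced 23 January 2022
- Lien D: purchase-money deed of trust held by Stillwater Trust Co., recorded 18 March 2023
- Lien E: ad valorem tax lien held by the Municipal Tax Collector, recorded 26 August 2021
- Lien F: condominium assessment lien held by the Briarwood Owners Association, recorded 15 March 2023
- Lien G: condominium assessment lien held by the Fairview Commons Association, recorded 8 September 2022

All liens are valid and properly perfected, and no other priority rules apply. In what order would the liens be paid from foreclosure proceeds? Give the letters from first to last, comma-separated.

Effective dates after the stated exceptions: B relates back to 11 February 2022 (work commenced); C relates back to 23 January 2022 (work commenced); D relates back to the deed date 16 March 2023.
By effective date: E (26 August 2021), C (23 January 2022), B (11 February 2022), A (4 June 2022), G (8 September 2022), F (15 March 2023), D (16 March 2023).
A is already junior to C, so the subordination agreement changes nothing.

E, C, B, A, G, F, D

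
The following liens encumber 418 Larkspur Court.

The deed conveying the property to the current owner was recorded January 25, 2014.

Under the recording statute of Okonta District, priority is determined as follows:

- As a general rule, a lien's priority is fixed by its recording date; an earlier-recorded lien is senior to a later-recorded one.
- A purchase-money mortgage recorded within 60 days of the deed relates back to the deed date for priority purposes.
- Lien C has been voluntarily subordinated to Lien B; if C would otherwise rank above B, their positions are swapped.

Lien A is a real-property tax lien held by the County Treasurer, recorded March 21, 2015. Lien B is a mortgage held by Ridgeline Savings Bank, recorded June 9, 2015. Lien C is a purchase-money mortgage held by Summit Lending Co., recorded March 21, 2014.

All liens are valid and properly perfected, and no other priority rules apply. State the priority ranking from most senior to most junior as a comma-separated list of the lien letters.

B, A, C

Effective dates after the stated exceptions: C was recorded within the 60-day window, so its effective date is the deed date January 25, 2014.
By effective date: C (January 25, 2014), A (March 21, 2015), B (June 9, 2015).
C is senior to B before the subordination, so the two trade places.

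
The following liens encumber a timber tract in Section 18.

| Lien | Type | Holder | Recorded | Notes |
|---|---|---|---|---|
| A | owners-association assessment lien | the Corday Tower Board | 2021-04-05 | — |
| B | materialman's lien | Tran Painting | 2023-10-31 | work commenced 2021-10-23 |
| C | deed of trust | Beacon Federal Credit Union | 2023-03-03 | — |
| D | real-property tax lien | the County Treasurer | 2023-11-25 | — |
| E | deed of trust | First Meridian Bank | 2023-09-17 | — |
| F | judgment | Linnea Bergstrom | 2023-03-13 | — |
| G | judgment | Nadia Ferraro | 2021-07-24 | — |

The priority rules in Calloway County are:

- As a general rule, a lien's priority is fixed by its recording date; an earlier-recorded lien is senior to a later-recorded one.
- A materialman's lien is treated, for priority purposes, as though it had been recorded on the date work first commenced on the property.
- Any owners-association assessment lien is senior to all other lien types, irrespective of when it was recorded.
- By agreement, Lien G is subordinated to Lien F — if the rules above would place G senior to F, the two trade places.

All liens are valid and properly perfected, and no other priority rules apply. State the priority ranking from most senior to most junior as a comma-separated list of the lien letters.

A, F, B, C, G, E, D

Effective dates after the stated exceptions: B is treated as recorded 2021-10-23, the work-commencement date.
A is an owners-association assessment lien, so it outranks all other liens regardless of date.
Remaining liens by effective date: G (2021-07-24), B (2021-10-23), C (2023-03-03), F (2023-03-13), E (2023-09-17), D (2023-11-25).
The subordination applies — G was senior to F — so G and F swap.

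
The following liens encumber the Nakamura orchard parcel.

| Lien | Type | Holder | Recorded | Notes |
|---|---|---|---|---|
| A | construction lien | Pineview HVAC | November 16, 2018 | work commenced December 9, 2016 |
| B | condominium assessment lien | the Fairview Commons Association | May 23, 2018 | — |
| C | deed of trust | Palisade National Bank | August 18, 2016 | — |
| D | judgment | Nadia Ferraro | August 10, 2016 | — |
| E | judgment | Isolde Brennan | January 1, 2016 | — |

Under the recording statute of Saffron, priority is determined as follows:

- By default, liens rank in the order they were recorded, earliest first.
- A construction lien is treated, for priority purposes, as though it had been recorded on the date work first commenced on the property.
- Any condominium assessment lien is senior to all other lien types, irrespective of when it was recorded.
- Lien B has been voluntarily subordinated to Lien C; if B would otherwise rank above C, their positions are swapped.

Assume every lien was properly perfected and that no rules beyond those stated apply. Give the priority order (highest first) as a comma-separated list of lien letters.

Adjusting effective dates: A is treated as recorded December 9, 2016, the work-commencement date.
B is a condominium assessment lien, so it outranks all other liens regardless of date.
Among the remaining liens, by effective date: E (January 1, 2016), D (August 10, 2016), C (August 18, 2016), A (December 9, 2016).
B is senior to C before the subordination, so the two trade places.

C, E, D, B, A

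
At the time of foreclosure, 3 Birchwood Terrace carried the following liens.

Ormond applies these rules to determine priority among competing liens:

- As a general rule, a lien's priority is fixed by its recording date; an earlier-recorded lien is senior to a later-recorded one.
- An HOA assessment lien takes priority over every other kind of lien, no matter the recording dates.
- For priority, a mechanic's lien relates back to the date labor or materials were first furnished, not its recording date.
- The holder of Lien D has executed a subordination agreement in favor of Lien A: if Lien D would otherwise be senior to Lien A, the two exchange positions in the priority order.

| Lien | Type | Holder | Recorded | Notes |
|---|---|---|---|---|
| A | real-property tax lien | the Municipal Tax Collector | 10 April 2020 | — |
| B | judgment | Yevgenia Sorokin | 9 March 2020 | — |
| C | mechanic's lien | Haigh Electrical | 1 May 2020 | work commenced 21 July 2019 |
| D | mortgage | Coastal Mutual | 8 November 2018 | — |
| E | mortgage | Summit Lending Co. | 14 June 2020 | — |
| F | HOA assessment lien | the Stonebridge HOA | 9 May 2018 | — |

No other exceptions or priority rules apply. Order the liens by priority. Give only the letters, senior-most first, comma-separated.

Adjusting effective dates: C's effective date is 21 July 2019, when work began.
F is an HOA assessment lien, so it outranks all other liens regardless of date.
Ordering the rest by effective date: D (8 November 2018), C (21 July 2019), B (9 March 2020), A (10 April 2020), E (14 June 2020).
D would otherwise be senior to A, so under the subordination agreement D and A exchange positions.

F, A, C, B, D, E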